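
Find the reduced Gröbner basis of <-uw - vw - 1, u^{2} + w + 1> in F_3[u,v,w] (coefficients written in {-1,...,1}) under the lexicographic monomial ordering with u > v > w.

G = {u - v^{2}w - v - w^{2} - w, v^{2}w^{2} - vw + w^{3} + w^{2} + 1}

f_1 = -uw - vw - 1, LT = uw.
f_2 = u^{2} + w + 1, LT = u^{2}.

S(f_1,f_2): lcm = u^{2}w. S = uvw + u - w^{2} - w.
  leading term uvw: subtract (-v)·f_1 from uvw + u - w^{2} - w → u - v^{2}w - v - w^{2} - w
  leading term u: no divisor's leading term divides it; move u to the remainder.
  leading term v^{2}w: no divisor's leading term divides it; move -v^{2}w to the remainder.
  leading term v: no divisor's leading term divides it; move -v to the remainder.
  leading term w^{2}: no divisor's leading term divides it; move -w^{2} to the remainder.
  leading term w: no divisor's leading term divides it; move -w to the remainder.
  remainder u - v^{2}w - v - w^{2} - w ≠ 0; add g_3 = u - v^{2}w - v - w^{2} - w to the basis.

S(f_1,g_3): lcm = uw. S = v^{2}w^{2} - vw + w^{3} + w^{2} + 1.
  leading term v^{2}w^{2}: no divisor's leading term divides it; move v^{2}w^{2} to the remainder.
  leading term vw: no divisor's leading term divides it; move -vw to the remainder.
  leading term w^{3}: no divisor's leading term divides it; move w^{3} to the remainder.
  leading term w^{2}: no divisor's leading term divides it; move w^{2} to the remainder.
  leading term 1: no divisor's leading term divides it; move 1 to the remainder.
  remainder v^{2}w^{2} - vw + w^{3} + w^{2} + 1 ≠ 0; add g_4 = v^{2}w^{2} - vw + w^{3} + w^{2} + 1 to the basis.

The other S-polynomials (S(f_2,g_3), S(f_1,g_4), S(f_2,g_4), S(g_3,g_4)) all reduce to 0 modulo the current basis, so we have a Gröbner basis.
Inter-reduce: drop elements whose leading term is divisible by another's, tail-reduce, and make monic.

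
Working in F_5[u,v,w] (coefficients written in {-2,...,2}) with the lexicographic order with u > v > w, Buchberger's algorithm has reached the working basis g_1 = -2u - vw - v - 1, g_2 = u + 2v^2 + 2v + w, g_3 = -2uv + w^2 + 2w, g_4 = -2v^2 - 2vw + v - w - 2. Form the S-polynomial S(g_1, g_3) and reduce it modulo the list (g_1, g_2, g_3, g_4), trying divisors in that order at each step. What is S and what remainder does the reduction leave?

S(g_1, g_3) = -2v^2w - 2v^2 - 2v - 2w^2 + w; remainder on division = 2vw^2 + vw + 2v - w^2 - w + 2.

lcm(LM(g_1), LM(g_3)) = uv.
S = (lcm/LT(g_1))·g_1 − (lcm/LT(g_3))·g_3 = -2v^2w - 2v^2 - 2v - 2w^2 + w.
Reduce S modulo (g_1, g_2, g_3, g_4) in that order:
  leading term v^2w: subtract (w)·g_4 from -2v^2w - 2v^2 - 2v - 2w^2 + w → -2v^2 + 2vw^2 - vw - 2v - w^2 - 2w
  leading term v^2: subtract (1)·g_4 from -2v^2 + 2vw^2 - vw - 2v - w^2 - 2w → 2vw^2 + vw + 2v - w^2 - w + 2
  leading term vw^2: no divisor's leading term divides it; move 2vw^2 to the remainder.
  leading term vw: no divisor's leading term divides it; move vw to the remainder.
  leading term v: no divisor's leading term divides it; move 2v to the remainder.
  leading term w^2: no divisor's leading term divides it; move -w^2 to the remainder.
  leading term w: no divisor's leading term divides it; move -w to the remainder.
  leading term 1: no divisor's leading term divides it; move 2 to the remainder.
The remainder 2vw^2 + vw + 2v - w^2 - w + 2 is nonzero, so it would be added as the next basis element.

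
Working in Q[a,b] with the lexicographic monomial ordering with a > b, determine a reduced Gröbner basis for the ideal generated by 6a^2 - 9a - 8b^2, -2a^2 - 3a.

f_1 = 6a^2 - 9a - 8b^2, LT = a^2.
f_2 = -2a^2 - 3a, LT = a^2.

S(f_1,f_2): lcm = a^2. S = -3a - 4/3b^2.
  leading term a: no divisor's leading term divides it; move -3a to the remainder.
  leading term b^2: no divisor's leading term divides it; move -4/3b^2 to the remainder.
  remainder -3a - 4/3b^2 ≠ 0; add g_3 = -3a - 4/3b^2 to the basis.

S(f_1,g_3): lcm = a^2. S = -4/9ab^2 - 3/2a - 4/3b^2.
  leading term ab^2: subtract (4/27b^2)·g_3 from -4/9ab^2 - 3/2a - 4/3b^2 → -3/2a + 16/81b^4 - 4/3b^2
  leading term a: subtract (1/2)·g_3 from -3/2a + 16/81b^4 - 4/3b^2 → 16/81b^4 - 2/3b^2
  leading term b^4: no divisor's leading term divides it; move 16/81b^4 to the remainder.
  leading term b^2: no divisor's leading term divides it; move -2/3b^2 to the remainder.
  remainder 16/81b^4 - 2/3b^2 ≠ 0; add g_4 = 16/81b^4 - 2/3b^2 to the basis.

The other S-polynomials (S(f_2,g_3), S(f_1,g_4), S(f_2,g_4), S(g_3,g_4)) all reduce to 0 modulo the current basis, so we have a Gröbner basis.
Inter-reduce: drop elements whose leading term is divisible by another's, tail-reduce, and make monic.

G = {a + 4/9b^2, b^4 - 27/8b^2}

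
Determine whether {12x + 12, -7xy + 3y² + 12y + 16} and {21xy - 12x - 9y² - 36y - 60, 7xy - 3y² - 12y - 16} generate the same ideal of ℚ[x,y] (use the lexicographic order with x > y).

Since reduced Gröbner bases are canonical representatives of ideals under a given ordering, it suffices to compute and compare them.
Buchberger on the first generating set:
f_1 = 12x + 12, LT = x.
f_2 = -7xy + 3y² + 12y + 16, LT = xy.

S(f_1,f_2): lcm = xy. S = 3/7y² + 19/7y + 16/7.
  leading term y²: no divisor's leading term divides it; move 3/7y² to the remainder.
  leading term y: no divisor's leading term divides it; move 19/7y to the remainder.
  leading term 1: no divisor's leading term divides it; move 16/7 to the remainder.
  remainder 3/7y² + 19/7y + 16/7 ≠ 0; add g_3 = 3/7y² + 19/7y + 16/7 to the basis.

S(f_1,g_3): leading monomials are coprime, so the S-polynomial reduces to 0 (Buchberger's first criterion).
S(f_2,g_3): lcm = xy². S = -19/3xy - 16/3x - 3/7y³ - 12/7y² - 16/7y.
  leading term xy: subtract (-19/36y)·f_1 from -19/3xy - 16/3x - 3/7y³ - 12/7y² - 16/7y → -16/3x - 3/7y³ - 12/7y² + 85/21y
  leading term x: subtract (-4/9)·f_1 from -16/3x - 3/7y³ - 12/7y² + 85/21y → -3/7y³ - 12/7y² + 85/21y + 16/3
  leading term y³: subtract (-y)·g_3 from -3/7y³ - 12/7y² + 85/21y + 16/3 → y² + 19/3y + 16/3
  leading term y²: subtract (7/3)·g_3 from y² + 19/3y + 16/3 → 0
  remainder 0.

Every S-polynomial of the final basis reduces to 0, so we have a Gröbner basis.
Inter-reduce: drop elements whose leading term is divisible by another's, tail-reduce, and make monic.
Reduced Gröbner basis: {x + 1, y² + 19/3y + 16/3}.

Buchberger on the second generating set:
h_1 = 21xy - 12x - 9y² - 36y - 60, LT = xy.
h_2 = 7xy - 3y² - 12y - 16, LT = xy.

S(h_1,h_2): lcm = xy. S = -4/7x - 4/7.
  leading term x: no divisor's leading term divides it; move -4/7x to the remainder.
  leading term 1: no divisor's leading term divides it; move -4/7 to the remainder.
  remainder -4/7x - 4/7 ≠ 0; add k_3 = -4/7x - 4/7 to the basis.

S(h_1,k_3): lcm = xy. S = -4/7x - 3/7y² - 19/7y - 20/7.
  leading term x: subtract (1)·k_3 from -4/7x - 3/7y² - 19/7y - 20/7 → -3/7y² - 19/7y - 16/7
  leading term y²: no divisor's leading term divides it; move -3/7y² to the remainder.
  leading term y: no divisor's leading term divides it; move -19/7y to the remainder.
  leading term 1: no divisor's leading term divides it; move -16/7 to the remainder.
  remainder -3/7y² - 19/7y - 16/7 ≠ 0; add k_4 = -3/7y² - 19/7y - 16/7 to the basis.

S(h_2,k_3): lcm = xy. S = -3/7y² - 19/7y - 16/7.
  leading term y²: subtract (1)·k_4 from -3/7y² - 19/7y - 16/7 → 0
  remainder 0.

S(h_1,k_4): lcm = xy². S = -145/21xy - 16/3x - 3/7y³ - 12/7y² - 20/7y.
  leading term xy: subtract (-145/441)·h_1 from -145/21xy - 16/3x - 3/7y³ - 12/7y² - 20/7y → -1364/147x - 3/7y³ - 229/49y² - 720/49y - 2900/147
  leading term x: subtract (341/21)·k_3 from -1364/147x - 3/7y³ - 229/49y² - 720/49y - 2900/147 → -3/7y³ - 229/49y² - 720/49y - 512/49
  leading term y³: subtract (y)·k_4 from -3/7y³ - 229/49y² - 720/49y - 512/49 → -96/49y² - 608/49y - 512/49
  leading term y²: subtract (32/7)·k_4 from -96/49y² - 608/49y - 512/49 → 0
  remainder 0.

S(h_2,k_4): lcm = xy². S = -19/3xy - 16/3x - 3/7y³ - 12/7y² - 16/7y.
  leading term xy: subtract (-19/63)·h_1 from -19/3xy - 16/3x - 3/7y³ - 12/7y² - 16/7y → -188/21x - 3/7y³ - 31/7y² - 92/7y - 380/21
  leading term x: subtract (47/3)·k_3 from -188/21x - 3/7y³ - 31/7y² - 92/7y - 380/21 → -3/7y³ - 31/7y² - 92/7y - 64/7
  leading term y³: subtract (y)·k_4 from -3/7y³ - 31/7y² - 92/7y - 64/7 → -12/7y² - 76/7y - 64/7
  leading term y²: subtract (4)·k_4 from -12/7y² - 76/7y - 64/7 → 0
  remainder 0.

S(k_3,k_4): leading monomials are coprime, so the S-polynomial reduces to 0 (Buchberger's first criterion).
Every S-polynomial of the final basis reduces to 0, so we have a Gröbner basis.
Inter-reduce: drop elements whose leading term is divisible by another's, tail-reduce, and make monic.
Reduced Gröbner basis: {x + 1, y² + 19/3y + 16/3}.

The two bases agree; hence the ideals are identical.

Yes, the ideals are equal.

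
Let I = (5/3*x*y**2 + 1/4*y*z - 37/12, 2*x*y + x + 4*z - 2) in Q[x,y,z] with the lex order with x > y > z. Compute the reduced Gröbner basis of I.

f_1 = 5/3*x*y**2 + 1/4*y*z - 37/12, LT = x*y**2.
f_2 = 2*x*y + x + 4*z - 2, LT = x*y.

S(f_1,f_2): lcm = x*y**2. S = -1/2*x*y - 37/20*y*z + y - 37/20.
  reduce S modulo (f_1, f_2):
  remainder 1/4*x - 37/20*y*z + y + z - 47/20 ≠ 0; add g_3 = 1/4*x - 37/20*y*z + y + z - 47/20 to the basis.

S(f_1,g_3): lcm = x*y**2. S = 37/5*y**3*z - 4*y**3 - 4*y**2*z + 47/5*y**2 + 3/20*y*z - 37/20.
  reduce S modulo (f_1, f_2, g_3):
  remainder 37/5*y**3*z - 4*y**3 - 4*y**2*z + 47/5*y**2 + 3/20*y*z - 37/20 ≠ 0; add g_4 = 37/5*y**3*z - 4*y**3 - 4*y**2*z + 47/5*y**2 + 3/20*y*z - 37/20 to the basis.

S(f_2,g_3): lcm = x*y. S = 1/2*x + 37/5*y**2*z - 4*y**2 - 4*y*z + 47/5*y + 2*z - 1.
  reduce S modulo (f_1, f_2, g_3, g_4):
  remainder 37/5*y**2*z - 4*y**2 - 3/10*y*z + 37/5*y + 37/10 ≠ 0; add g_5 = 37/5*y**2*z - 4*y**2 - 3/10*y*z + 37/5*y + 37/10 to the basis.

The other S-polynomials (S(f_1,g_4), S(f_2,g_4), S(g_3,g_4), S(f_1,g_5), S(f_2,g_5), S(g_3,g_5), S(g_4,g_5)) all reduce to 0 modulo the current basis, so we have a Gröbner basis.
Inter-reduce: drop elements whose leading term is divisible by another's, tail-reduce, and make monic.

G = {x - 37/5*y*z + 4*y + 4*z - 47/5, y**2*z - 20/37*y**2 - 3/74*y*z + y + 1/2}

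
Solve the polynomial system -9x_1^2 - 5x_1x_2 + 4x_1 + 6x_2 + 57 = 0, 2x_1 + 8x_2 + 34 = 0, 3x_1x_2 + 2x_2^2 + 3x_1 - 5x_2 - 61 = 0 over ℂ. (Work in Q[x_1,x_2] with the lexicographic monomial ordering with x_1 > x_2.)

{(-1, -4)}

Compute a lex Gröbner basis by Buchberger's algorithm.
f_1 = -9x_1^2 - 5x_1x_2 + 4x_1 + 6x_2 + 57, LT = x_1^2.
f_2 = 2x_1 + 8x_2 + 34, LT = x_1.
f_3 = 3x_1x_2 + 3x_1 + 2x_2^2 - 5x_2 - 61, LT = x_1x_2.

S(f_1,f_2): lcm = x_1^2. S = -31/9x_1x_2 - 157/9x_1 - 2/3x_2 - 19/3.
  leading term x_1x_2: subtract (-31/18x_2)·f_2 from -31/9x_1x_2 - 157/9x_1 - 2/3x_2 - 19/3 → -157/9x_1 + 124/9x_2^2 + 521/9x_2 - 19/3
  leading term x_1: subtract (-157/18)·f_2 from -157/9x_1 + 124/9x_2^2 + 521/9x_2 - 19/3 → 124/9x_2^2 + 383/3x_2 + 2612/9
  leading term x_2^2: no divisor's leading term divides it; move 124/9x_2^2 to the remainder.
  leading term x_2: no divisor's leading term divides it; move 383/3x_2 to the remainder.
  leading term 1: no divisor's leading term divides it; move 2612/9 to the remainder.
  remainder 124/9x_2^2 + 383/3x_2 + 2612/9 ≠ 0; add h_4 = 124/9x_2^2 + 383/3x_2 + 2612/9 to the basis.

S(f_1,f_3): lcm = x_1^2x_2. S = -x_1^2 - 1/9x_1x_2^2 + 11/9x_1x_2 + 61/3x_1 - 2/3x_2^2 - 19/3x_2.
  leading term x_1^2: subtract (1/9)·f_1 from -x_1^2 - 1/9x_1x_2^2 + 11/9x_1x_2 + 61/3x_1 - 2/3x_2^2 - 19/3x_2 → -1/9x_1x_2^2 + 16/9x_1x_2 + 179/9x_1 - 2/3x_2^2 - 7x_2 - 19/3
  leading term x_1x_2^2: subtract (-1/18x_2^2)·f_2 from -1/9x_1x_2^2 + 16/9x_1x_2 + 179/9x_1 - 2/3x_2^2 - 7x_2 - 19/3 → 16/9x_1x_2 + 179/9x_1 + 4/9x_2^3 + 11/9x_2^2 - 7x_2 - 19/3
  leading term x_1x_2: subtract (8/9x_2)·f_2 from 16/9x_1x_2 + 179/9x_1 + 4/9x_2^3 + 11/9x_2^2 - 7x_2 - 19/3 → 179/9x_1 + 4/9x_2^3 - 53/9x_2^2 - 335/9x_2 - 19/3
  leading term x_1: subtract (179/18)·f_2 from 179/9x_1 + 4/9x_2^3 - 53/9x_2^2 - 335/9x_2 - 19/3 → 4/9x_2^3 - 53/9x_2^2 - 1051/9x_2 - 3100/9
  leading term x_2^3: subtract (1/31x_2)·h_4 from 4/9x_2^3 - 53/9x_2^2 - 1051/9x_2 - 3100/9 → -2792/279x_2^2 - 11731/93x_2 - 3100/9
  leading term x_2^2: subtract (-698/961)·h_4 from -2792/279x_2^2 - 11731/93x_2 - 3100/9 → -32109/961x_2 - 128436/961
  leading term x_2: no divisor's leading term divides it; move -32109/961x_2 to the remainder.
  leading term 1: no divisor's leading term divides it; move -128436/961 to the remainder.
  remainder -32109/961x_2 - 128436/961 ≠ 0; add h_5 = -32109/961x_2 - 128436/961 to the basis.

S(f_2,f_3): lcm = x_1x_2. S = -x_1 + 10/3x_2^2 + 56/3x_2 + 61/3.
  leading term x_1: subtract (-1/2)·f_2 from -x_1 + 10/3x_2^2 + 56/3x_2 + 61/3 → 10/3x_2^2 + 68/3x_2 + 112/3
  leading term x_2^2: subtract (15/62)·h_4 from 10/3x_2^2 + 68/3x_2 + 112/3 → -1529/186x_2 - 3058/93
  leading term x_2: subtract (31/126)·h_5 from -1529/186x_2 - 3058/93 → 0
  remainder 0.

S(f_1,h_4): leading monomials are coprime, so the S-polynomial reduces to 0 (Buchberger's first criterion).
S(f_2,h_4): leading monomials are coprime, so the S-polynomial reduces to 0 (Buchberger's first criterion).
S(f_3,h_4): lcm = x_1x_2^2. S = -1025/124x_1x_2 - 653/31x_1 + 2/3x_2^3 - 5/3x_2^2 - 61/3x_2.
  leading term x_1x_2: subtract (-1025/248x_2)·f_2 from -1025/124x_1x_2 - 653/31x_1 + 2/3x_2^3 - 5/3x_2^2 - 61/3x_2 → -653/31x_1 + 2/3x_2^3 + 2920/93x_2^2 + 44711/372x_2
  leading term x_1: subtract (-653/62)·f_2 from -653/31x_1 + 2/3x_2^3 + 2920/93x_2^2 + 44711/372x_2 → 2/3x_2^3 + 2920/93x_2^2 + 76055/372x_2 + 11101/31
  leading term x_2^3: subtract (3/62x_2)·h_4 from 2/3x_2^3 + 2920/93x_2^2 + 76055/372x_2 + 11101/31 → 4691/186x_2^2 + 70831/372x_2 + 11101/31
  leading term x_2^2: subtract (14073/7688)·h_4 from 4691/186x_2^2 + 70831/372x_2 + 11101/31 → -998437/23064x_2 - 998437/5766
  leading term x_2: subtract (653/504)·h_5 from -998437/23064x_2 - 998437/5766 → 0
  remainder 0.

S(f_1,h_5): leading monomials are coprime, so the S-polynomial reduces to 0 (Buchberger's first criterion).
S(f_2,h_5): leading monomials are coprime, so the S-polynomial reduces to 0 (Buchberger's first criterion).
S(f_3,h_5): lcm = x_1x_2. S = -3x_1 + 2/3x_2^2 - 5/3x_2 - 61/3.
  leading term x_1: subtract (-3/2)·f_2 from -3x_1 + 2/3x_2^2 - 5/3x_2 - 61/3 → 2/3x_2^2 + 31/3x_2 + 92/3
  leading term x_2^2: subtract (3/62)·h_4 from 2/3x_2^2 + 31/3x_2 + 92/3 → 773/186x_2 + 1546/93
  leading term x_2: subtract (-23963/192654)·h_5 from 773/186x_2 + 1546/93 → 0
  remainder 0.

S(h_4,h_5): lcm = x_2^2. S = 653/124x_2 + 653/31.
  leading term x_2: subtract (-20243/128436)·h_5 from 653/124x_2 + 653/31 → 0
  remainder 0.

Every S-polynomial of the final basis reduces to 0, so we have a Gröbner basis.
Inter-reduce: drop elements whose leading term is divisible by another's, tail-reduce, and make monic.
Reduced Gröbner basis: {x_1 + 1, x_2 + 4}.

A lex Gröbner basis eliminates variables successively. Here x_2 + 4 depends only on x_2, with roots {-4}; lifting each root through the earlier basis elements recovers the full solutions.
  x_2 = -4: the earlier basis element becomes x_1 + 1 = 0, giving x_1 = -1 — point (-1, -4).
Check: every point annihilates each of the original generators.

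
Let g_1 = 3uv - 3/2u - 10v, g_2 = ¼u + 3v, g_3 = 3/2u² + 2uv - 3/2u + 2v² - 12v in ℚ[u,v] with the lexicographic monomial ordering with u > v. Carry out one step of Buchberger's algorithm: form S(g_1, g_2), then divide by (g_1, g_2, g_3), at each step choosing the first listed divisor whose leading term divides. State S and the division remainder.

lcm(LM(g_1), LM(g_2)) = uv.
S = (lcm/LT(g_1))·g_1 − (lcm/LT(g_2))·g_2 = -½u - 12v² - 10/3v.
Reduce S modulo (g_1, g_2, g_3) in that order:
  leading term u: subtract (-2)·g_2 from -½u - 12v² - 10/3v → -12v² + 8/3v
  leading term v²: no divisor's leading term divides it; move -12v² to the remainder.
  leading term v: no divisor's leading term divides it; move 8/3v to the remainder.
The remainder -12v² + 8/3v is nonzero, so it would be added as the next basis element.
This is the inner loop of Buchberger's algorithm — each nonzero remainder becomes a new basis element.

S(g_1, g_2) = -½u - 12v² - 10/3v; remainder on division = -12v² + 8/3v.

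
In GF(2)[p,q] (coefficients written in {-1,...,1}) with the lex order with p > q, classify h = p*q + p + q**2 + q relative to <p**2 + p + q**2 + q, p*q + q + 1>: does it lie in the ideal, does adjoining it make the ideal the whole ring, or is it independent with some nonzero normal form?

p*q + p + q**2 + q is independent of I; its normal form modulo I is q**3 + 1.

First compute the reduced Gröbner basis of I by Buchberger's algorithm.
f_1 = p**2 + p + q**2 + q, LT = p**2.
f_2 = p*q + q + 1, LT = p*q.

S(f_1,f_2): lcm = p**2*q. S = p + q**3 + q**2.
  leading term p: no divisor's leading term divides it; move p to the remainder.
  leading term q**3: no divisor's leading term divides it; move q**3 to the remainder.
  leading term q**2: no divisor's leading term divides it; move q**2 to the remainder.
  remainder p + q**3 + q**2 ≠ 0; add k_3 = p + q**3 + q**2 to the basis.

S(f_2,k_3): lcm = p*q. S = q**4 + q**3 + q + 1.
  leading term q**4: no divisor's leading term divides it; move q**4 to the remainder.
  leading term q**3: no divisor's leading term divides it; move q**3 to the remainder.
  leading term q: no divisor's leading term divides it; move q to the remainder.
  leading term 1: no divisor's leading term divides it; move 1 to the remainder.
  remainder q**4 + q**3 + q + 1 ≠ 0; add k_4 = q**4 + q**3 + q + 1 to the basis.

The other S-polynomials (S(f_1,k_3), S(f_1,k_4), S(f_2,k_4), S(k_3,k_4)) all reduce to 0 modulo the current basis, so we have a Gröbner basis.
Inter-reduce: drop elements whose leading term is divisible by another's, tail-reduce, and make monic.
Reduced Gröbner basis: {p + q**3 + q**2, q**4 + q**3 + q + 1}.
Label its elements g_1 = p + q**3 + q**2, g_2 = q**4 + q**3 + q + 1.

Reduce h = p*q + p + q**2 + q modulo G:
  leading term p*q: subtract (q)·g_1 from p*q + p + q**2 + q → p + q**4 + q**3 + q**2 + q
  leading term p: subtract (1)·g_1 from p + q**4 + q**3 + q**2 + q → q**4 + q
  leading term q**4: subtract (1)·g_2 from q**4 + q → q**3 + 1
  leading term q**3: no divisor's leading term divides it; move q**3 to the remainder.
  leading term 1: no divisor's leading term divides it; move 1 to the remainder.
  normal form = q**3 + 1.
The normal form is nonzero, so h ∉ I. Since h minus its normal form lies in I, I + (h) = I + (r) where r = q**3 + 1; decide whether this ideal is the whole ring.
Run Buchberger on G together with r (pairs among the g_i already reduce to 0 since G is a Gröbner basis):
g_1 = p + q**3 + q**2, LT = p.
g_2 = q**4 + q**3 + q + 1, LT = q**4.
r = q**3 + 1, LT = q**3.

The S-polynomials (S(g_1,g_2), S(g_1,r), S(g_2,r)) all reduce to 0 modulo the current basis, so we have a Gröbner basis.
Inter-reduce: drop elements whose leading term is divisible by another's, tail-reduce, and make monic.
Reduced Gröbner basis: {p + q**2 + 1, q**3 + 1}.
The reduced Gröbner basis of I + (h) is {p + q**2 + 1, q**3 + 1} ≠ {1}, a proper ideal, so the enlarged system stays consistent: h is independent of I, with normal form q**3 + 1.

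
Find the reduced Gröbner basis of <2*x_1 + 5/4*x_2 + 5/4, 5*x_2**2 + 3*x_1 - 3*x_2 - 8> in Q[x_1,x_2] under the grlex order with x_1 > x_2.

G = {x_2**2 - 39/40*x_2 - 79/40, x_1 + 5/8*x_2 + 5/8}

f_1 = 2*x_1 + 5/4*x_2 + 5/4, LT = x_1.
f_2 = 5*x_2**2 + 3*x_1 - 3*x_2 - 8, LT = x_2**2.

The S-polynomials (S(f_1,f_2)) all reduce to 0 modulo the current basis, so we have a Gröbner basis.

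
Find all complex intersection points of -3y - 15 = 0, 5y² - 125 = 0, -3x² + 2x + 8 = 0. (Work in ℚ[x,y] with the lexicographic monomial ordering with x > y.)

{(-4/3, -5), (2, -5)}

Compute a lex Gröbner basis by Buchberger's algorithm.
f_1 = -3y - 15, LT = y.
f_2 = 5y² - 125, LT = y².
f_3 = -3x² + 2x + 8, LT = x².

S(f_1,f_2): lcm = y². S = 5y + 25.
  leading term y: subtract (-5/3)·f_1 from 5y + 25 → 0
  remainder 0.

S(f_1,f_3): leading monomials are coprime, so the S-polynomial reduces to 0 (Buchberger's first criterion).
S(f_2,f_3): leading monomials are coprime, so the S-polynomial reduces to 0 (Buchberger's first criterion).
Every S-polynomial of the final basis reduces to 0, so we have a Gröbner basis.
Inter-reduce: drop elements whose leading term is divisible by another's, tail-reduce, and make monic.
Reduced Gröbner basis: {x² - ⅔x - 8/3, y + 5}.

Elimination: the polynomial y + 5 lies in the elimination ideal for y, so y ∈ {-5}. For each such y, the remaining basis elements (now univariate) give the rest of the solution.
  y = -5: the earlier basis element becomes x² - ⅔x - 8/3 = 0, giving x = -4/3, 2 — points (-4/3, -5), (2, -5).
Substituting each solution back into the original system confirms all equations vanish.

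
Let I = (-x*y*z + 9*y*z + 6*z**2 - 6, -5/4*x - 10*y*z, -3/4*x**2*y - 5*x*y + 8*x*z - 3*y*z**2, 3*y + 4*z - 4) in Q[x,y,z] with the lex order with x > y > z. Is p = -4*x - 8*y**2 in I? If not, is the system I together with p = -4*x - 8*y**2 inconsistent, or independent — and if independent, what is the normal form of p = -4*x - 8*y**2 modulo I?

First compute the reduced Gröbner basis of I by Buchberger's algorithm.
f_1 = -x*y*z + 9*y*z + 6*z**2 - 6, LT = x*y*z.
f_2 = -5/4*x - 10*y*z, LT = x.
f_3 = -3/4*x**2*y - 5*x*y + 8*x*z - 3*y*z**2, LT = x**2*y.
f_4 = 3*y + 4*z - 4, LT = y.

S(f_1,f_2): lcm = x*y*z. S = -8*y**2*z**2 - 9*y*z - 6*z**2 + 6.
  reduce S modulo (f_1, f_2, f_3, f_4):
  remainder -128/9*z**4 + 256/9*z**3 - 74/9*z**2 - 12*z + 6 ≠ 0; add h_5 = -128/9*z**4 + 256/9*z**3 - 74/9*z**2 - 12*z + 6 to the basis.

S(f_1,f_3): lcm = x**2*y*z. S = -47/3*x*y*z + 14/3*x*z**2 + 6*x - 4*y*z**3.
  reduce S modulo (f_1, f_2, f_3, f_4, h_5):
  remainder 496/9*z**3 + 4541/36*z**2 - 597/2*z + 469/4 ≠ 0; add h_6 = 496/9*z**3 + 4541/36*z**2 - 597/2*z + 469/4 to the basis.

S(f_2,f_3): lcm = x**2*y. S = 8*x*y**2*z - 20/3*x*y + 32/3*x*z - 4*y*z**2.
  reduce S modulo (f_1, f_2, f_3, f_4, h_5, h_6):
  remainder -3806209/3348*z**2 + 3000065/1674*z - 243769/372 ≠ 0; add h_7 = -3806209/3348*z**2 + 3000065/1674*z - 243769/372 to the basis.

S(f_1,h_6): lcm = x*y*z**3. S = -4541/1984*x*y*z**2 + 5373/992*x*y*z - 4221/1984*x*y - 9*y*z**3 - 6*z**4 + 6*z**2.
  reduce S modulo (f_1, f_2, f_3, f_4, h_5, h_6, h_7):
  remainder -9305154099/3775759328*z + 9305154099/3775759328 ≠ 0; add h_8 = -9305154099/3775759328*z + 9305154099/3775759328 to the basis.

The other S-polynomials (S(f_1,f_4), S(f_2,f_4), S(f_3,f_4), S(f_1,h_5), S(f_2,h_5), S(f_3,h_5), S(f_4,h_5), S(f_2,h_6), S(f_3,h_6), S(f_4,h_6), S(h_5,h_6), S(f_1,h_7), S(f_2,h_7), S(f_3,h_7), S(f_4,h_7), S(h_5,h_7), S(h_6,h_7), S(f_1,h_8), S(f_2,h_8), S(f_3,h_8), S(f_4,h_8), S(h_5,h_8), S(h_6,h_8), S(h_7,h_8)) all reduce to 0 modulo the current basis, so we have a Gröbner basis.
Inter-reduce: drop elements whose leading term is divisible by another's, tail-reduce, and make monic.
Reduced Gröbner basis: {x, y, z - 1}.
Label its elements g_1 = x, g_2 = y, g_3 = z - 1.

Reduce p = -4*x - 8*y**2 modulo G:
  leading term x: subtract (-4)·g_1 from -4*x - 8*y**2 → -8*y**2
  leading term y**2: subtract (-8*y)·g_2 from -8*y**2 → 0
  normal form = 0.
Since the normal form is 0, p ∈ I.

-4*x - 8*y**2 lies in I (it reduces to 0).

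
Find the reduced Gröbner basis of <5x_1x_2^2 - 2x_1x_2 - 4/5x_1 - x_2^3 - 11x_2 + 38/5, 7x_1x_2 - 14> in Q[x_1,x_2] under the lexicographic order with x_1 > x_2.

G = {x_1 + 5/4x_2^3 + 5/4x_2 - 9/2, x_2^4 + x_2^2 - 18/5x_2 + 8/5}

f_1 = 5x_1x_2^2 - 2x_1x_2 - 4/5x_1 - x_2^3 - 11x_2 + 38/5, LT = x_1x_2^2.
f_2 = 7x_1x_2 - 14, LT = x_1x_2.

S(f_1,f_2): lcm = x_1x_2^2. S = -2/5x_1x_2 - 4/25x_1 - 1/5x_2^3 - 1/5x_2 + 38/25.
  leading term x_1x_2: subtract (-2/35)·f_2 from -2/5x_1x_2 - 4/25x_1 - 1/5x_2^3 - 1/5x_2 + 38/25 → -4/25x_1 - 1/5x_2^3 - 1/5x_2 + 18/25
  leading term x_1: no divisor's leading term divides it; move -4/25x_1 to the remainder.
  leading term x_2^3: no divisor's leading term divides it; move -1/5x_2^3 to the remainder.
  leading term x_2: no divisor's leading term divides it; move -1/5x_2 to the remainder.
  leading term 1: no divisor's leading term divides it; move 18/25 to the remainder.
  remainder -4/25x_1 - 1/5x_2^3 - 1/5x_2 + 18/25 ≠ 0; add g_3 = -4/25x_1 - 1/5x_2^3 - 1/5x_2 + 18/25 to the basis.

S(f_1,g_3): lcm = x_1x_2^2. S = -2/5x_1x_2 - 4/25x_1 - 5/4x_2^5 - 29/20x_2^3 + 9/2x_2^2 - 11/5x_2 + 38/25.
  leading term x_1x_2: subtract (-2/35)·f_2 from -2/5x_1x_2 - 4/25x_1 - 5/4x_2^5 - 29/20x_2^3 + 9/2x_2^2 - 11/5x_2 + 38/25 → -4/25x_1 - 5/4x_2^5 - 29/20x_2^3 + 9/2x_2^2 - 11/5x_2 + 18/25
  leading term x_1: subtract (1)·g_3 from -4/25x_1 - 5/4x_2^5 - 29/20x_2^3 + 9/2x_2^2 - 11/5x_2 + 18/25 → -5/4x_2^5 - 5/4x_2^3 + 9/2x_2^2 - 2x_2
  leading term x_2^5: no divisor's leading term divides it; move -5/4x_2^5 to the remainder.
  leading term x_2^3: no divisor's leading term divides it; move -5/4x_2^3 to the remainder.
  leading term x_2^2: no divisor's leading term divides it; move 9/2x_2^2 to the remainder.
  leading term x_2: no divisor's leading term divides it; move -2x_2 to the remainder.
  remainder -5/4x_2^5 - 5/4x_2^3 + 9/2x_2^2 - 2x_2 ≠ 0; add g_4 = -5/4x_2^5 - 5/4x_2^3 + 9/2x_2^2 - 2x_2 to the basis.

S(f_2,g_3): lcm = x_1x_2. S = -5/4x_2^4 - 5/4x_2^2 + 9/2x_2 - 2.
  leading term x_2^4: no divisor's leading term divides it; move -5/4x_2^4 to the remainder.
  leading term x_2^2: no divisor's leading term divides it; move -5/4x_2^2 to the remainder.
  leading term x_2: no divisor's leading term divides it; move 9/2x_2 to the remainder.
  leading term 1: no divisor's leading term divides it; move -2 to the remainder.
  remainder -5/4x_2^4 - 5/4x_2^2 + 9/2x_2 - 2 ≠ 0; add g_5 = -5/4x_2^4 - 5/4x_2^2 + 9/2x_2 - 2 to the basis.

The other S-polynomials (S(f_1,g_4), S(f_2,g_4), S(g_3,g_4), S(f_1,g_5), S(f_2,g_5), S(g_3,g_5), S(g_4,g_5)) all reduce to 0 modulo the current basis, so we have a Gröbner basis.
Inter-reduce: drop elements whose leading term is divisible by another's, tail-reduce, and make monic.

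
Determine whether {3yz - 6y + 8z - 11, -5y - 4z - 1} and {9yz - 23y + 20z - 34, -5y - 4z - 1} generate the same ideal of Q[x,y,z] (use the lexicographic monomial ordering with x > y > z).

Two ideals are equal iff their reduced Gröbner bases coincide (the reduced basis is unique for a fixed ordering).
Buchberger on the first generating set:
f_1 = 3yz - 6y + 8z - 11, LT = yz.
f_2 = -5y - 4z - 1, LT = y.

S(f_1,f_2): lcm = yz. S = -2y - 4/5z^2 + 37/15z - 11/3.
  reduce S modulo (f_1, f_2):
  remainder -4/5z^2 + 61/15z - 49/15 ≠ 0; add g_3 = -4/5z^2 + 61/15z - 49/15 to the basis.

The other S-polynomials (S(f_1,g_3), S(f_2,g_3)) all reduce to 0 modulo the current basis, so we have a Gröbner basis.
Inter-reduce: drop elements whose leading term is divisible by another's, tail-reduce, and make monic.
Reduced Gröbner basis: {y + 4/5z + 1/5, z^2 - 61/12z + 49/12}.

Buchberger on the second generating set:
h_1 = 9yz - 23y + 20z - 34, LT = yz.
h_2 = -5y - 4z - 1, LT = y.

S(h_1,h_2): lcm = yz. S = -23/9y - 4/5z^2 + 91/45z - 34/9.
  reduce S modulo (h_1, h_2):
  remainder -4/5z^2 + 61/15z - 49/15 ≠ 0; add k_3 = -4/5z^2 + 61/15z - 49/15 to the basis.

The other S-polynomials (S(h_1,k_3), S(h_2,k_3)) all reduce to 0 modulo the current basis, so we have a Gröbner basis.
Inter-reduce: drop elements whose leading term is divisible by another's, tail-reduce, and make monic.
Reduced Gröbner basis: {y + 4/5z + 1/5, z^2 - 61/12z + 49/12}.

Same reduced basis, so the two generating sets span the same ideal.

Yes, the ideals are equal.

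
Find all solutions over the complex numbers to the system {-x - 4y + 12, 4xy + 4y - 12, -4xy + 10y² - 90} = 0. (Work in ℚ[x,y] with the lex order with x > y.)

{(0, 3)}

Compute a lex Gröbner basis by Buchberger's algorithm.
f_1 = -x - 4y + 12, LT = x.
f_2 = 4xy + 4y - 12, LT = xy.
f_3 = -4xy + 10y² - 90, LT = xy.

S(f_1,f_2): lcm = xy. S = 4y² - 13y + 3.
  leading term y²: no divisor's leading term divides it; move 4y² to the remainder.
  leading term y: no divisor's leading term divides it; move -13y to the remainder.
  leading term 1: no divisor's leading term divides it; move 3 to the remainder.
  remainder 4y² - 13y + 3 ≠ 0; add h_4 = 4y² - 13y + 3 to the basis.

S(f_1,f_3): lcm = xy. S = 13/2y² - 12y - 45/2.
  leading term y²: subtract (13/8)·h_4 from 13/2y² - 12y - 45/2 → 73/8y - 219/8
  leading term y: no divisor's leading term divides it; move 73/8y to the remainder.
  leading term 1: no divisor's leading term divides it; move -219/8 to the remainder.
  remainder 73/8y - 219/8 ≠ 0; add h_5 = 73/8y - 219/8 to the basis.

S(f_2,f_3): lcm = xy. S = 5/2y² + y - 51/2.
  leading term y²: subtract (⅝)·h_4 from 5/2y² + y - 51/2 → 73/8y - 219/8
  leading term y: subtract (1)·h_5 from 73/8y - 219/8 → 0
  remainder 0.

S(f_1,h_4): leading monomials are coprime, so the S-polynomial reduces to 0 (Buchberger's first criterion).
S(f_2,h_4): lcm = xy². S = 13/4xy - ¾x + y² - 3y.
  leading term xy: subtract (-13/4y)·f_1 from 13/4xy - ¾x + y² - 3y → -¾x - 12y² + 36y
  leading term x: subtract (¾)·f_1 from -¾x - 12y² + 36y → -12y² + 39y - 9
  leading term y²: subtract (-3)·h_4 from -12y² + 39y - 9 → 0
  remainder 0.

S(f_3,h_4): lcm = xy². S = 13/4xy - ¾x - 5/2y³ + 45/2y.
  leading term xy: subtract (-13/4y)·f_1 from 13/4xy - ¾x - 5/2y³ + 45/2y → -¾x - 5/2y³ - 13y² + 123/2y
  leading term x: subtract (¾)·f_1 from -¾x - 5/2y³ - 13y² + 123/2y → -5/2y³ - 13y² + 129/2y - 9
  leading term y³: subtract (-⅝y)·h_4 from -5/2y³ - 13y² + 129/2y - 9 → -169/8y² + 531/8y - 9
  leading term y²: subtract (-169/32)·h_4 from -169/8y² + 531/8y - 9 → -73/32y + 219/32
  leading term y: subtract (-¼)·h_5 from -73/32y + 219/32 → 0
  remainder 0.

S(f_1,h_5): leading monomials are coprime, so the S-polynomial reduces to 0 (Buchberger's first criterion).
S(f_2,h_5): lcm = xy. S = 3x + y - 3.
  leading term x: subtract (-3)·f_1 from 3x + y - 3 → -11y + 33
  leading term y: subtract (-88/73)·h_5 from -11y + 33 → 0
  remainder 0.

S(f_3,h_5): lcm = xy. S = 3x - 5/2y² + 45/2.
  leading term x: subtract (-3)·f_1 from 3x - 5/2y² + 45/2 → -5/2y² - 12y + 117/2
  leading term y²: subtract (-⅝)·h_4 from -5/2y² - 12y + 117/2 → -161/8y + 483/8
  leading term y: subtract (-161/73)·h_5 from -161/8y + 483/8 → 0
  remainder 0.

S(h_4,h_5): lcm = y². S = -¼y + ¾.
  leading term y: subtract (-2/73)·h_5 from -¼y + ¾ → 0
  remainder 0.

Every S-polynomial of the final basis reduces to 0, so we have a Gröbner basis.
Inter-reduce: drop elements whose leading term is divisible by another's, tail-reduce, and make monic.
Reduced Gröbner basis: {x, y - 3}.

From the last basis element, y - 3 = 0, so y takes values in {3}. Each choice, substituted upward through the basis, yields the corresponding point(s) of the solution set.
  y = 3: the earlier basis element becomes x = 0, giving x = 0 — point (0, 3).
Substituting each solution back into the original system confirms all equations vanish.
Zero-dimensionality of the ideal guarantees finitely many solutions over ℂ.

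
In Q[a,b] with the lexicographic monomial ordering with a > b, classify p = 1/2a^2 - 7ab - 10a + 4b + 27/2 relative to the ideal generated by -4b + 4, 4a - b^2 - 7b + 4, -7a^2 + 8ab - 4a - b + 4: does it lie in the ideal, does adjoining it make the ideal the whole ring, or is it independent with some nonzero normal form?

Adjoining 1/2a^2 - 7ab - 10a + 4b + 27/2 makes the ideal the whole ring: the system is inconsistent.

First compute the reduced Gröbner basis of I by Buchberger's algorithm.
f_1 = -4b + 4, LT = b.
f_2 = 4a - b^2 - 7b + 4, LT = a.
f_3 = -7a^2 + 8ab - 4a - b + 4, LT = a^2.

The S-polynomials (S(f_1,f_2), S(f_1,f_3), S(f_2,f_3)) all reduce to 0 modulo the current basis, so we have a Gröbner basis.
Inter-reduce: drop elements whose leading term is divisible by another's, tail-reduce, and make monic.
Reduced Gröbner basis: {a - 1, b - 1}.
Label its elements g_1 = a - 1, g_2 = b - 1.

Reduce p = 1/2a^2 - 7ab - 10a + 4b + 27/2 modulo G:
  leading term a^2: subtract (1/2a)·g_1 from 1/2a^2 - 7ab - 10a + 4b + 27/2 → -7ab - 19/2a + 4b + 27/2
  leading term ab: subtract (-7b)·g_1 from -7ab - 19/2a + 4b + 27/2 → -19/2a - 3b + 27/2
  leading term a: subtract (-19/2)·g_1 from -19/2a - 3b + 27/2 → -3b + 4
  leading term b: subtract (-3)·g_2 from -3b + 4 → 1
  leading term 1: no divisor's leading term divides it; move 1 to the remainder.
  normal form = 1.
The normal form is nonzero, so p ∉ I. Since p minus its normal form lies in I, I + (p) = I + (r) where r = 1; decide whether this ideal is the whole ring.
Here r = 1 is a nonzero constant, hence a unit: 1 ∈ I + (p), the Gröbner basis of I + (p) is {1}, and the enlarged system has no common solution — adjoining p is inconsistent.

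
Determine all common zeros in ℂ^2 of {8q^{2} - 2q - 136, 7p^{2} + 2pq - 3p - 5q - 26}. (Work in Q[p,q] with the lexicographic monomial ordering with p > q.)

{(-3/7, -4), (2, -4), (-11/28 + sqrt(5413)/28, 17/4), (-sqrt(5413)/28 - 11/28, 17/4)}

Compute a lex Gröbner basis by Buchberger's algorithm.
f_1 = 8q^{2} - 2q - 136, LT = q^{2}.
f_2 = 7p^{2} + 2pq - 3p - 5q - 26, LT = p^{2}.

The S-polynomials (S(f_1,f_2)) all reduce to 0 modulo the current basis, so we have a Gröbner basis.
Inter-reduce: drop elements whose leading term is divisible by another's, tail-reduce, and make monic.
Reduced Gröbner basis: {p^{2} + \tfrac{2}{7}pq - \tfrac{3}{7}p - \tfrac{5}{7}q - \tfrac{26}{7}, q^{2} - \tfrac{1}{4}q - 17}.

Elimination: the polynomial q^{2} - \tfrac{1}{4}q - 17 lies in the elimination ideal for q, so q ∈ {-4, 17/4}. For each such q, the remaining basis elements (now univariate) give the rest of the solution.
  q = -4: the earlier basis element becomes p^{2} - \tfrac{11}{7}p - \tfrac{6}{7} = 0, giving p = -3/7, 2 — points (-3/7, -4), (2, -4).
  q = 17/4: the earlier basis element becomes p^{2} + \tfrac{11}{14}p - \tfrac{27}{4} = 0, giving p = -11/28 + sqrt(5413)/28, -sqrt(5413)/28 - 11/28 — points (-11/28 + sqrt(5413)/28, 17/4), (-sqrt(5413)/28 - 11/28, 17/4).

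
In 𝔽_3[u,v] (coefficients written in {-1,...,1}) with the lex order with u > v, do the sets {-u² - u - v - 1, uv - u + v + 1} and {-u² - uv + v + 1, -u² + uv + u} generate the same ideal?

Yes, the ideals are equal.

Equality of ideals is decidable: compute both reduced Gröbner bases (unique for the ordering) and check whether they agree.
Buchberger on the first generating set:
f_1 = -u² - u - v - 1, LT = u².
f_2 = uv - u + v + 1, LT = uv.

S(f_1,f_2): lcm = u²v. S = u² - u + v² + v.
  leading term u²: subtract (-1)·f_1 from u² - u + v² + v → u + v² - 1
  leading term u: no divisor's leading term divides it; move u to the remainder.
  leading term v²: no divisor's leading term divides it; move v² to the remainder.
  leading term 1: no divisor's leading term divides it; move -1 to the remainder.
  remainder u + v² - 1 ≠ 0; add g_3 = u + v² - 1 to the basis.

S(f_2,g_3): lcm = uv. S = -u - v³ - v + 1.
  leading term u: subtract (-1)·g_3 from -u - v³ - v + 1 → -v³ + v² - v
  leading term v³: no divisor's leading term divides it; move -v³ to the remainder.
  leading term v²: no divisor's leading term divides it; move v² to the remainder.
  leading term v: no divisor's leading term divides it; move -v to the remainder.
  remainder -v³ + v² - v ≠ 0; add g_4 = -v³ + v² - v to the basis.

The other S-polynomials (S(f_1,g_3), S(f_1,g_4), S(f_2,g_4), S(g_3,g_4)) all reduce to 0 modulo the current basis, so we have a Gröbner basis.
Inter-reduce: drop elements whose leading term is divisible by another's, tail-reduce, and make monic.
Reduced Gröbner basis: {u + v² - 1, v³ - v² + v}.

Buchberger on the second generating set:
h_1 = -u² - uv + v + 1, LT = u².
h_2 = -u² + uv + u, LT = u².

S(h_1,h_2): lcm = u². S = -uv + u - v - 1.
  leading term uv: no divisor's leading term divides it; move -uv to the remainder.
  leading term u: no divisor's leading term divides it; move u to the remainder.
  leading term v: no divisor's leading term divides it; move -v to the remainder.
  leading term 1: no divisor's leading term divides it; move -1 to the remainder.
  remainder -uv + u - v - 1 ≠ 0; add k_3 = -uv + u - v - 1 to the basis.

S(h_1,k_3): lcm = u²v. S = u² + uv² - uv - u - v² - v.
  leading term u²: subtract (-1)·h_1 from u² + uv² - uv - u - v² - v → uv² + uv - u - v² + 1
  leading term uv²: subtract (-v)·k_3 from uv² + uv - u - v² + 1 → -uv - u + v² - v + 1
  leading term uv: subtract (1)·k_3 from -uv - u + v² - v + 1 → u + v² - 1
  leading term u: no divisor's leading term divides it; move u to the remainder.
  leading term v²: no divisor's leading term divides it; move v² to the remainder.
  leading term 1: no divisor's leading term divides it; move -1 to the remainder.
  remainder u + v² - 1 ≠ 0; add k_4 = u + v² - 1 to the basis.

S(k_3,k_4): lcm = uv. S = -u - v³ - v + 1.
  leading term u: subtract (-1)·k_4 from -u - v³ - v + 1 → -v³ + v² - v
  leading term v³: no divisor's leading term divides it; move -v³ to the remainder.
  leading term v²: no divisor's leading term divides it; move v² to the remainder.
  leading term v: no divisor's leading term divides it; move -v to the remainder.
  remainder -v³ + v² - v ≠ 0; add k_5 = -v³ + v² - v to the basis.

The other S-polynomials (S(h_2,k_3), S(h_1,k_4), S(h_2,k_4), S(h_1,k_5), S(h_2,k_5), S(k_3,k_5), S(k_4,k_5)) all reduce to 0 modulo the current basis, so we have a Gröbner basis.
Inter-reduce: drop elements whose leading term is divisible by another's, tail-reduce, and make monic.
Reduced Gröbner basis: {u + v² - 1, v³ - v² + v}.

Same reduced basis, so the two generating sets span the same ideal.
The same test decides containment: I ⊆ J iff every generator of I reduces to 0 modulo a Gröbner basis of J.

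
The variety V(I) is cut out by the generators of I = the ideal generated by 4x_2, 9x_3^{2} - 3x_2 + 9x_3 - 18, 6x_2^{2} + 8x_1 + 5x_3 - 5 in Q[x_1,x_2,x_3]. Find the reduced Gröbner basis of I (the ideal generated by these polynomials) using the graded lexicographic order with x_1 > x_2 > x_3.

f_1 = 4x_2, LT = x_2.
f_2 = 9x_3^{2} - 3x_2 + 9x_3 - 18, LT = x_3^{2}.
f_3 = 6x_2^{2} + 8x_1 + 5x_3 - 5, LT = x_2^{2}.

S(f_1,f_3): lcm = x_2^{2}. S = -\tfrac{4}{3}x_1 - \tfrac{5}{6}x_3 + \tfrac{5}{6}.
  reduce S modulo (f_1, f_2, f_3):
  remainder -\tfrac{4}{3}x_1 - \tfrac{5}{6}x_3 + \tfrac{5}{6} ≠ 0; add g_4 = -\tfrac{4}{3}x_1 - \tfrac{5}{6}x_3 + \tfrac{5}{6} to the basis.

The other S-polynomials (S(f_1,f_2), S(f_2,f_3), S(f_1,g_4), S(f_2,g_4), S(f_3,g_4)) all reduce to 0 modulo the current basis, so we have a Gröbner basis.
Inter-reduce: drop elements whose leading term is divisible by another's, tail-reduce, and make monic.

G = {x_3^{2} + x_3 - 2, x_1 + \tfrac{5}{8}x_3 - \tfrac{5}{8}, x_2}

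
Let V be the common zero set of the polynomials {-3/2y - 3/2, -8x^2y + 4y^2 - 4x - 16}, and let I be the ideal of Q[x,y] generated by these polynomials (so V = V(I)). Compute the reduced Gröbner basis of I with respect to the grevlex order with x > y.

Buchberger's algorithm terminates because the ascending chain of leading-term ideals stabilizes.

f_1 = -3/2y - 3/2, LT = y.
f_2 = -8x^2y + 4y^2 - 4x - 16, LT = x^2y.

S(f_1,f_2): lcm = x^2y. S = x^2 + 1/2y^2 - 1/2x - 2.
  leading term x^2: no divisor's leading term divides it; move x^2 to the remainder.
  leading term y^2: subtract (-1/3y)·f_1 from 1/2y^2 - 1/2x - 2 → -1/2x - 1/2y - 2
  leading term x: no divisor's leading term divides it; move -1/2x to the remainder.
  leading term y: subtract (1/3)·f_1 from -1/2y - 2 → -3/2
  leading term 1: no divisor's leading term divides it; move -3/2 to the remainder.
  remainder x^2 - 1/2x - 3/2 ≠ 0; add g_3 = x^2 - 1/2x - 3/2 to the basis.

The other S-polynomials (S(f_1,g_3), S(f_2,g_3)) all reduce to 0 modulo the current basis, so we have a Gröbner basis.
Inter-reduce: drop elements whose leading term is divisible by another's, tail-reduce, and make monic.

G = {x^2 - 1/2x - 3/2, y + 1}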